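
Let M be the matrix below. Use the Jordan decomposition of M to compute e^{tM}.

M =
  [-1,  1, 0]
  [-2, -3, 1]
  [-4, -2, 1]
e^{tM} =
  [-t^2*exp(-t) + exp(-t), -t^2*exp(-t) + t*exp(-t), t^2*exp(-t)/2]
  [-2*t*exp(-t), -2*t*exp(-t) + exp(-t), t*exp(-t)]
  [-2*t^2*exp(-t) - 4*t*exp(-t), -2*t^2*exp(-t) - 2*t*exp(-t), t^2*exp(-t) + 2*t*exp(-t) + exp(-t)]

Strategy: write M = P · J · P⁻¹ where J is a Jordan canonical form, so e^{tM} = P · e^{tJ} · P⁻¹, and e^{tJ} can be computed block-by-block.

M has Jordan form
J =
  [-1,  1,  0]
  [ 0, -1,  1]
  [ 0,  0, -1]
(up to reordering of blocks).

Per-block formulas:
  For a 3×3 Jordan block J_3(-1): exp(t · J_3(-1)) = e^(-1t)·(I + t·N + (t^2/2)·N^2), where N is the 3×3 nilpotent shift.

After assembling e^{tJ} and conjugating by P, we get:

e^{tM} =
  [-t^2*exp(-t) + exp(-t), -t^2*exp(-t) + t*exp(-t), t^2*exp(-t)/2]
  [-2*t*exp(-t), -2*t*exp(-t) + exp(-t), t*exp(-t)]
  [-2*t^2*exp(-t) - 4*t*exp(-t), -2*t^2*exp(-t) - 2*t*exp(-t), t^2*exp(-t) + 2*t*exp(-t) + exp(-t)]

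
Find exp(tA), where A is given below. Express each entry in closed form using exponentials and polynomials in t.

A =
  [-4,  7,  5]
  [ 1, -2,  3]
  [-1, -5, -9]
e^{tA} =
  [3*t^2*exp(-5*t)/2 + t*exp(-5*t) + exp(-5*t), 3*t^2*exp(-5*t)/2 + 7*t*exp(-5*t), 3*t^2*exp(-5*t) + 5*t*exp(-5*t)]
  [t^2*exp(-5*t)/2 + t*exp(-5*t), t^2*exp(-5*t)/2 + 3*t*exp(-5*t) + exp(-5*t), t^2*exp(-5*t) + 3*t*exp(-5*t)]
  [-t^2*exp(-5*t) - t*exp(-5*t), -t^2*exp(-5*t) - 5*t*exp(-5*t), -2*t^2*exp(-5*t) - 4*t*exp(-5*t) + exp(-5*t)]

Strategy: write A = P · J · P⁻¹ where J is a Jordan canonical form, so e^{tA} = P · e^{tJ} · P⁻¹, and e^{tJ} can be computed block-by-block.

A has Jordan form
J =
  [-5,  1,  0]
  [ 0, -5,  1]
  [ 0,  0, -5]
(up to reordering of blocks).

Per-block formulas:
  For a 3×3 Jordan block J_3(-5): exp(t · J_3(-5)) = e^(-5t)·(I + t·N + (t^2/2)·N^2), where N is the 3×3 nilpotent shift.

After assembling e^{tJ} and conjugating by P, we get:

e^{tA} =
  [3*t^2*exp(-5*t)/2 + t*exp(-5*t) + exp(-5*t), 3*t^2*exp(-5*t)/2 + 7*t*exp(-5*t), 3*t^2*exp(-5*t) + 5*t*exp(-5*t)]
  [t^2*exp(-5*t)/2 + t*exp(-5*t), t^2*exp(-5*t)/2 + 3*t*exp(-5*t) + exp(-5*t), t^2*exp(-5*t) + 3*t*exp(-5*t)]
  [-t^2*exp(-5*t) - t*exp(-5*t), -t^2*exp(-5*t) - 5*t*exp(-5*t), -2*t^2*exp(-5*t) - 4*t*exp(-5*t) + exp(-5*t)]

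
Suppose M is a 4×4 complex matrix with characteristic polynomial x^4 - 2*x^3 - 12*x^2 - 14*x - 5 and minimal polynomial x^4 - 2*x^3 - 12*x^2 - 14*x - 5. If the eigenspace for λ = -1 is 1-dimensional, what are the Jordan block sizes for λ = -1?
Block sizes for λ = -1: [3]

Step 1 — from the characteristic polynomial, algebraic multiplicity of λ = -1 is 3. From dim ker(M − (-1)·I) = 1, there are exactly 1 Jordan blocks for λ = -1.
Step 2 — from the minimal polynomial, the factor (x + 1)^3 tells us the largest block for λ = -1 has size 3.
Step 3 — with total size 3, 1 blocks, and largest block 3, the block sizes (in nonincreasing order) are [3].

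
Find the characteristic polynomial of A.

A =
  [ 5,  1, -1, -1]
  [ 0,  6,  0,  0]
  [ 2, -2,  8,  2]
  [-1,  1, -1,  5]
x^4 - 24*x^3 + 216*x^2 - 864*x + 1296

Expanding det(x·I − A) (e.g. by cofactor expansion or by noting that A is similar to its Jordan form J, which has the same characteristic polynomial as A) gives
  χ_A(x) = x^4 - 24*x^3 + 216*x^2 - 864*x + 1296
which factors as (x - 6)^4. The eigenvalues (with algebraic multiplicities) are λ = 6 with multiplicity 4.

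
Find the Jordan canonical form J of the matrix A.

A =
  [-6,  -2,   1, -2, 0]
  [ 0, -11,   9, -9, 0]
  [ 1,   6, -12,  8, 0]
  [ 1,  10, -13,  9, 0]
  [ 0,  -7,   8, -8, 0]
J_2(-5) ⊕ J_2(-5) ⊕ J_1(0)

The characteristic polynomial is
  det(x·I − A) = x^5 + 20*x^4 + 150*x^3 + 500*x^2 + 625*x = x*(x + 5)^4

Eigenvalues and multiplicities (the geometric multiplicity of λ is n − rank(A − λI), which equals the number of Jordan blocks for λ):
  λ = -5: algebraic multiplicity = 4, geometric multiplicity = 2
  λ = 0: algebraic multiplicity = 1, geometric multiplicity = 1

Determining the block sizes for each eigenvalue:
  λ = -5: with am = 4 and gm = 2, the partition is not yet determined (e.g. several partitions of 4 into 2 parts exist). Let N = A − (-5)·I. Computing rank(N^1) = 3, rank(N^2) = 1; the number of blocks of size ≥ j is rank(N^{j−1}) − rank(N^j), giving [2, 2]. So we have 2 block(s) of size 2 → block sizes [2, 2]
  λ = 0: one block (gm = 1), so the single block has size am = 1 → block sizes [1]

Assembling the blocks gives a Jordan form
J =
  [-5,  1,  0,  0, 0]
  [ 0, -5,  0,  0, 0]
  [ 0,  0, -5,  1, 0]
  [ 0,  0,  0, -5, 0]
  [ 0,  0,  0,  0, 0]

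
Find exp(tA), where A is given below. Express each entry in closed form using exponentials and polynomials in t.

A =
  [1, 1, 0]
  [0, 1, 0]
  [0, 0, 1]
e^{tA} =
  [exp(t), t*exp(t), 0]
  [0, exp(t), 0]
  [0, 0, exp(t)]

Strategy: write A = P · J · P⁻¹ where J is a Jordan canonical form, so e^{tA} = P · e^{tJ} · P⁻¹, and e^{tJ} can be computed block-by-block.

A has Jordan form
J =
  [1, 1, 0]
  [0, 1, 0]
  [0, 0, 1]
(up to reordering of blocks).

Per-block formulas:
  For a 1×1 block at λ = 1: exp(t · [1]) = [e^(1t)].
  For a 2×2 Jordan block J_2(1): exp(t · J_2(1)) = e^(1t)·(I + t·N), where N is the 2×2 nilpotent shift.

After assembling e^{tJ} and conjugating by P, we get:

e^{tA} =
  [exp(t), t*exp(t), 0]
  [0, exp(t), 0]
  [0, 0, exp(t)]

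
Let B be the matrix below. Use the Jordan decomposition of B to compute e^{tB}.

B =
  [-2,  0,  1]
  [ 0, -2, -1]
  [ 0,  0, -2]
e^{tB} =
  [exp(-2*t), 0, t*exp(-2*t)]
  [0, exp(-2*t), -t*exp(-2*t)]
  [0, 0, exp(-2*t)]

Strategy: write B = P · J · P⁻¹ where J is a Jordan canonical form, so e^{tB} = P · e^{tJ} · P⁻¹, and e^{tJ} can be computed block-by-block.

B has Jordan form
J =
  [-2,  1,  0]
  [ 0, -2,  0]
  [ 0,  0, -2]
(up to reordering of blocks).

Per-block formulas:
  For a 2×2 Jordan block J_2(-2): exp(t · J_2(-2)) = e^(-2t)·(I + t·N), where N is the 2×2 nilpotent shift.
  For a 1×1 block at λ = -2: exp(t · [-2]) = [e^(-2t)].

After assembling e^{tJ} and conjugating by P, we get:

e^{tB} =
  [exp(-2*t), 0, t*exp(-2*t)]
  [0, exp(-2*t), -t*exp(-2*t)]
  [0, 0, exp(-2*t)]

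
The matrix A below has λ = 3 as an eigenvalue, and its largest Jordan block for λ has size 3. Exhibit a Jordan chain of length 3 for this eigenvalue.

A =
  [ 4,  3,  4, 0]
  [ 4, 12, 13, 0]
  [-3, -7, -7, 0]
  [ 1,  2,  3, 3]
A Jordan chain for λ = 3 of length 3:
v_1 = (1, 1, -1, 0)ᵀ
v_2 = (1, 4, -3, 1)ᵀ
v_3 = (1, 0, 0, 0)ᵀ

Let N = A − (3)·I. We want v_3 with N^3 v_3 = 0 but N^2 v_3 ≠ 0; then v_{j-1} := N · v_j for j = 3, …, 2.

Pick v_3 = (1, 0, 0, 0)ᵀ.
Then v_2 = N · v_3 = (1, 4, -3, 1)ᵀ.
Then v_1 = N · v_2 = (1, 1, -1, 0)ᵀ.

Sanity check: (A − (3)·I) v_1 = (0, 0, 0, 0)ᵀ = 0. ✓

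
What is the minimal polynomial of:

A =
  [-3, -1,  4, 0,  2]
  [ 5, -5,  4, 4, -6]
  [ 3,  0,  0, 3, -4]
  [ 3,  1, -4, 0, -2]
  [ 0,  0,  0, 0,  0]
x^4 + 8*x^3 + 16*x^2

The characteristic polynomial is χ_A(x) = x^3*(x + 4)^2, so the eigenvalues are known. The minimal polynomial is
  m_A(x) = Π_λ (x − λ)^{k_λ}
where k_λ is the size of the *largest* Jordan block for λ (equivalently, the smallest k with (A − λI)^k v = 0 for every generalised eigenvector v of λ).

  λ = -4: largest Jordan block has size 2, contributing (x + 4)^2
  λ = 0: largest Jordan block has size 2, contributing (x − 0)^2

So m_A(x) = x^2*(x + 4)^2 = x^4 + 8*x^3 + 16*x^2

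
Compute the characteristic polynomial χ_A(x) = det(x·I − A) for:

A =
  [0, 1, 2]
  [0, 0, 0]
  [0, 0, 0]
x^3

Expanding det(x·I − A) (e.g. by cofactor expansion or by noting that A is similar to its Jordan form J, which has the same characteristic polynomial as A) gives
  χ_A(x) = x^3
which factors as x^3. The eigenvalues (with algebraic multiplicities) are λ = 0 with multiplicity 3.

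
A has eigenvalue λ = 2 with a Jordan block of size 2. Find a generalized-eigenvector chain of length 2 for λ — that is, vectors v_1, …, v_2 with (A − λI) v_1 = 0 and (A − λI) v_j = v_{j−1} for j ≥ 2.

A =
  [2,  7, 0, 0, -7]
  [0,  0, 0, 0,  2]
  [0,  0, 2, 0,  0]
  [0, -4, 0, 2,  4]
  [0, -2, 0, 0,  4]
A Jordan chain for λ = 2 of length 2:
v_1 = (7, -2, 0, -4, -2)ᵀ
v_2 = (0, 1, 0, 0, 0)ᵀ

Let N = A − (2)·I. We want v_2 with N^2 v_2 = 0 but N^1 v_2 ≠ 0; then v_{j-1} := N · v_j for j = 2, …, 2.

Pick v_2 = (0, 1, 0, 0, 0)ᵀ.
Then v_1 = N · v_2 = (7, -2, 0, -4, -2)ᵀ.

Sanity check: (A − (2)·I) v_1 = (0, 0, 0, 0, 0)ᵀ = 0. ✓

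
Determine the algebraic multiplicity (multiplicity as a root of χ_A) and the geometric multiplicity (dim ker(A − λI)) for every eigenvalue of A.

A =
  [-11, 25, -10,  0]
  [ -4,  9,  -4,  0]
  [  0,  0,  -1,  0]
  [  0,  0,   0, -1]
λ = -1: alg = 4, geom = 3

Step 1 — factor the characteristic polynomial to read off the algebraic multiplicities:
  χ_A(x) = (x + 1)^4

Step 2 — compute geometric multiplicities via the rank-nullity identity g(λ) = n − rank(A − λI):
  rank(A − (-1)·I) = 1, so dim ker(A − (-1)·I) = n − 1 = 3

Summary:
  λ = -1: algebraic multiplicity = 4, geometric multiplicity = 3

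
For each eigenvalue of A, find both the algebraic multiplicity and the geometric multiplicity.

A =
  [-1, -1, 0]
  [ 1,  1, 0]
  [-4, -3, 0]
λ = 0: alg = 3, geom = 1

Step 1 — factor the characteristic polynomial to read off the algebraic multiplicities:
  χ_A(x) = x^3

Step 2 — compute geometric multiplicities via the rank-nullity identity g(λ) = n − rank(A − λI):
  rank(A − (0)·I) = 2, so dim ker(A − (0)·I) = n − 2 = 1

Summary:
  λ = 0: algebraic multiplicity = 3, geometric multiplicity = 1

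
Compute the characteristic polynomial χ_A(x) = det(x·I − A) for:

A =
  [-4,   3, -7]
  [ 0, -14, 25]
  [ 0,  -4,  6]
x^3 + 12*x^2 + 48*x + 64

Expanding det(x·I − A) (e.g. by cofactor expansion or by noting that A is similar to its Jordan form J, which has the same characteristic polynomial as A) gives
  χ_A(x) = x^3 + 12*x^2 + 48*x + 64
which factors as (x + 4)^3. The eigenvalues (with algebraic multiplicities) are λ = -4 with multiplicity 3.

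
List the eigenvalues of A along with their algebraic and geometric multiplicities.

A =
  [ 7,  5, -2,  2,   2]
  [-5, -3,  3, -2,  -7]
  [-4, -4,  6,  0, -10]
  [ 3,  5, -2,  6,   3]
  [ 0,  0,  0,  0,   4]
λ = 4: alg = 5, geom = 2

Step 1 — factor the characteristic polynomial to read off the algebraic multiplicities:
  χ_A(x) = (x - 4)^5

Step 2 — compute geometric multiplicities via the rank-nullity identity g(λ) = n − rank(A − λI):
  rank(A − (4)·I) = 3, so dim ker(A − (4)·I) = n − 3 = 2

Summary:
  λ = 4: algebraic multiplicity = 5, geometric multiplicity = 2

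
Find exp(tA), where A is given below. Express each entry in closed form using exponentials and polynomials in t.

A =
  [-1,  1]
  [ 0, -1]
e^{tA} =
  [exp(-t), t*exp(-t)]
  [0, exp(-t)]

Strategy: write A = P · J · P⁻¹ where J is a Jordan canonical form, so e^{tA} = P · e^{tJ} · P⁻¹, and e^{tJ} can be computed block-by-block.

A has Jordan form
J =
  [-1,  1]
  [ 0, -1]
(up to reordering of blocks).

Per-block formulas:
  For a 2×2 Jordan block J_2(-1): exp(t · J_2(-1)) = e^(-1t)·(I + t·N), where N is the 2×2 nilpotent shift.

After assembling e^{tJ} and conjugating by P, we get:

e^{tA} =
  [exp(-t), t*exp(-t)]
  [0, exp(-t)]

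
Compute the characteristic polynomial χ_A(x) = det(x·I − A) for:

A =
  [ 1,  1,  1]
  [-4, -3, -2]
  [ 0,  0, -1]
x^3 + 3*x^2 + 3*x + 1

Expanding det(x·I − A) (e.g. by cofactor expansion or by noting that A is similar to its Jordan form J, which has the same characteristic polynomial as A) gives
  χ_A(x) = x^3 + 3*x^2 + 3*x + 1
which factors as (x + 1)^3. The eigenvalues (with algebraic multiplicities) are λ = -1 with multiplicity 3.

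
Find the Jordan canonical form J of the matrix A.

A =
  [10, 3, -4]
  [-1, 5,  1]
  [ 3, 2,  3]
J_3(6)

The characteristic polynomial is
  det(x·I − A) = x^3 - 18*x^2 + 108*x - 216 = (x - 6)^3

Eigenvalues and multiplicities (the geometric multiplicity of λ is n − rank(A − λI), which equals the number of Jordan blocks for λ):
  λ = 6: algebraic multiplicity = 3, geometric multiplicity = 1

Determining the block sizes for each eigenvalue:
  λ = 6: one block (gm = 1), so the single block has size am = 3 → block sizes [3]

Assembling the blocks gives a Jordan form
J =
  [6, 1, 0]
  [0, 6, 1]
  [0, 0, 6]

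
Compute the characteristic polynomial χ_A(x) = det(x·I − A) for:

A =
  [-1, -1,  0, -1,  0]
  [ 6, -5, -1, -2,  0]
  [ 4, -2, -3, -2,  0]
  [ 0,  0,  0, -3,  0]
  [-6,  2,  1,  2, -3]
x^5 + 15*x^4 + 90*x^3 + 270*x^2 + 405*x + 243

Expanding det(x·I − A) (e.g. by cofactor expansion or by noting that A is similar to its Jordan form J, which has the same characteristic polynomial as A) gives
  χ_A(x) = x^5 + 15*x^4 + 90*x^3 + 270*x^2 + 405*x + 243
which factors as (x + 3)^5. The eigenvalues (with algebraic multiplicities) are λ = -3 with multiplicity 5.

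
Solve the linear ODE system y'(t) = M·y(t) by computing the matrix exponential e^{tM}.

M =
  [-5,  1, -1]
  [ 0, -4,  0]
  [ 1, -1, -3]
e^{tM} =
  [-t*exp(-4*t) + exp(-4*t), t*exp(-4*t), -t*exp(-4*t)]
  [0, exp(-4*t), 0]
  [t*exp(-4*t), -t*exp(-4*t), t*exp(-4*t) + exp(-4*t)]

Strategy: write M = P · J · P⁻¹ where J is a Jordan canonical form, so e^{tM} = P · e^{tJ} · P⁻¹, and e^{tJ} can be computed block-by-block.

M has Jordan form
J =
  [-4,  1,  0]
  [ 0, -4,  0]
  [ 0,  0, -4]
(up to reordering of blocks).

Per-block formulas:
  For a 2×2 Jordan block J_2(-4): exp(t · J_2(-4)) = e^(-4t)·(I + t·N), where N is the 2×2 nilpotent shift.
  For a 1×1 block at λ = -4: exp(t · [-4]) = [e^(-4t)].

After assembling e^{tJ} and conjugating by P, we get:

e^{tM} =
  [-t*exp(-4*t) + exp(-4*t), t*exp(-4*t), -t*exp(-4*t)]
  [0, exp(-4*t), 0]
  [t*exp(-4*t), -t*exp(-4*t), t*exp(-4*t) + exp(-4*t)]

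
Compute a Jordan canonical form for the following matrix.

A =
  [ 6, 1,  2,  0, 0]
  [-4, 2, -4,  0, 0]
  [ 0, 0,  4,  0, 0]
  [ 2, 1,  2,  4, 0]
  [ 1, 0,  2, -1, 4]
J_2(4) ⊕ J_2(4) ⊕ J_1(4)

The characteristic polynomial is
  det(x·I − A) = x^5 - 20*x^4 + 160*x^3 - 640*x^2 + 1280*x - 1024 = (x - 4)^5

Eigenvalues and multiplicities (the geometric multiplicity of λ is n − rank(A − λI), which equals the number of Jordan blocks for λ):
  λ = 4: algebraic multiplicity = 5, geometric multiplicity = 3

Determining the block sizes for each eigenvalue:
  λ = 4: with am = 5 and gm = 3, the partition is not yet determined (e.g. several partitions of 5 into 3 parts exist). Let N = A − (4)·I. Computing rank(N^1) = 2, rank(N^2) = 0; the number of blocks of size ≥ j is rank(N^{j−1}) − rank(N^j), giving [3, 2]. So we have 2 block(s) of size 2, 1 block(s) of size 1 → block sizes [2, 2, 1]

Assembling the blocks gives a Jordan form
J =
  [4, 1, 0, 0, 0]
  [0, 4, 0, 0, 0]
  [0, 0, 4, 1, 0]
  [0, 0, 0, 4, 0]
  [0, 0, 0, 0, 4]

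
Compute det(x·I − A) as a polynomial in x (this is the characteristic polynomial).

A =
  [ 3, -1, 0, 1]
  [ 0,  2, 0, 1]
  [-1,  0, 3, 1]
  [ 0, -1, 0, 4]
x^4 - 12*x^3 + 54*x^2 - 108*x + 81

Expanding det(x·I − A) (e.g. by cofactor expansion or by noting that A is similar to its Jordan form J, which has the same characteristic polynomial as A) gives
  χ_A(x) = x^4 - 12*x^3 + 54*x^2 - 108*x + 81
which factors as (x - 3)^4. The eigenvalues (with algebraic multiplicities) are λ = 3 with multiplicity 4.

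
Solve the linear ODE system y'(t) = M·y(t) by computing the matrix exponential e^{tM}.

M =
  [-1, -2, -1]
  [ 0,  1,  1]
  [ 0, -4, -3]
e^{tM} =
  [exp(-t), -2*t*exp(-t), -t*exp(-t)]
  [0, 2*t*exp(-t) + exp(-t), t*exp(-t)]
  [0, -4*t*exp(-t), -2*t*exp(-t) + exp(-t)]

Strategy: write M = P · J · P⁻¹ where J is a Jordan canonical form, so e^{tM} = P · e^{tJ} · P⁻¹, and e^{tJ} can be computed block-by-block.

M has Jordan form
J =
  [-1,  1,  0]
  [ 0, -1,  0]
  [ 0,  0, -1]
(up to reordering of blocks).

Per-block formulas:
  For a 1×1 block at λ = -1: exp(t · [-1]) = [e^(-1t)].
  For a 2×2 Jordan block J_2(-1): exp(t · J_2(-1)) = e^(-1t)·(I + t·N), where N is the 2×2 nilpotent shift.

After assembling e^{tJ} and conjugating by P, we get:

e^{tM} =
  [exp(-t), -2*t*exp(-t), -t*exp(-t)]
  [0, 2*t*exp(-t) + exp(-t), t*exp(-t)]
  [0, -4*t*exp(-t), -2*t*exp(-t) + exp(-t)]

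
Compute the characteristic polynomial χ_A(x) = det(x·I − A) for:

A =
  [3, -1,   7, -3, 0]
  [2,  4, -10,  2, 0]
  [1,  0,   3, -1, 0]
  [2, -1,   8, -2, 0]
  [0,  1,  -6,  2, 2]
x^5 - 10*x^4 + 40*x^3 - 80*x^2 + 80*x - 32

Expanding det(x·I − A) (e.g. by cofactor expansion or by noting that A is similar to its Jordan form J, which has the same characteristic polynomial as A) gives
  χ_A(x) = x^5 - 10*x^4 + 40*x^3 - 80*x^2 + 80*x - 32
which factors as (x - 2)^5. The eigenvalues (with algebraic multiplicities) are λ = 2 with multiplicity 5.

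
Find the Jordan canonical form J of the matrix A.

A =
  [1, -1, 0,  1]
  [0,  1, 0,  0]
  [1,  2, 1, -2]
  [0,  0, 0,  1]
J_3(1) ⊕ J_1(1)

The characteristic polynomial is
  det(x·I − A) = x^4 - 4*x^3 + 6*x^2 - 4*x + 1 = (x - 1)^4

Eigenvalues and multiplicities (the geometric multiplicity of λ is n − rank(A − λI), which equals the number of Jordan blocks for λ):
  λ = 1: algebraic multiplicity = 4, geometric multiplicity = 2

Determining the block sizes for each eigenvalue:
  λ = 1: with am = 4 and gm = 2, the partition is not yet determined (e.g. several partitions of 4 into 2 parts exist). Let N = A − (1)·I. Computing rank(N^1) = 2, rank(N^2) = 1, rank(N^3) = 0; the number of blocks of size ≥ j is rank(N^{j−1}) − rank(N^j), giving [2, 1, 1]. So we have 1 block(s) of size 3, 1 block(s) of size 1 → block sizes [3, 1]

Assembling the blocks gives a Jordan form
J =
  [1, 1, 0, 0]
  [0, 1, 1, 0]
  [0, 0, 1, 0]
  [0, 0, 0, 1]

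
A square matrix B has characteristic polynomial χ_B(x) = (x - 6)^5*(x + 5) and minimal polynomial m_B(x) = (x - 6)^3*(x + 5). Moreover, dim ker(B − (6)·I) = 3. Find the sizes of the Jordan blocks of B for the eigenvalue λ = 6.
Block sizes for λ = 6: [3, 1, 1]

Step 1 — from the characteristic polynomial, algebraic multiplicity of λ = 6 is 5. From dim ker(B − (6)·I) = 3, there are exactly 3 Jordan blocks for λ = 6.
Step 2 — from the minimal polynomial, the factor (x − 6)^3 tells us the largest block for λ = 6 has size 3.
Step 3 — with total size 5, 3 blocks, and largest block 3, the block sizes (in nonincreasing order) are [3, 1, 1].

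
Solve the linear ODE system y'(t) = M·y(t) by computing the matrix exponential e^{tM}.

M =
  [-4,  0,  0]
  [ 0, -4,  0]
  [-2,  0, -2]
e^{tM} =
  [exp(-4*t), 0, 0]
  [0, exp(-4*t), 0]
  [-exp(-2*t) + exp(-4*t), 0, exp(-2*t)]

Strategy: write M = P · J · P⁻¹ where J is a Jordan canonical form, so e^{tM} = P · e^{tJ} · P⁻¹, and e^{tJ} can be computed block-by-block.

M has Jordan form
J =
  [-4,  0,  0]
  [ 0, -4,  0]
  [ 0,  0, -2]
(up to reordering of blocks).

Per-block formulas:
  For a 1×1 block at λ = -4: exp(t · [-4]) = [e^(-4t)].
  For a 1×1 block at λ = -2: exp(t · [-2]) = [e^(-2t)].

After assembling e^{tJ} and conjugating by P, we get:

e^{tM} =
  [exp(-4*t), 0, 0]
  [0, exp(-4*t), 0]
  [-exp(-2*t) + exp(-4*t), 0, exp(-2*t)]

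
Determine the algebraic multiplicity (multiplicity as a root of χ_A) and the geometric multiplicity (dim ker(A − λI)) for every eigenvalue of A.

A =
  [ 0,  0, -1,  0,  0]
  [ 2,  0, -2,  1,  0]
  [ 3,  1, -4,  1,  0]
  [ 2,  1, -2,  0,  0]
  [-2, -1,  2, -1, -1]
λ = -1: alg = 5, geom = 3

Step 1 — factor the characteristic polynomial to read off the algebraic multiplicities:
  χ_A(x) = (x + 1)^5

Step 2 — compute geometric multiplicities via the rank-nullity identity g(λ) = n − rank(A − λI):
  rank(A − (-1)·I) = 2, so dim ker(A − (-1)·I) = n − 2 = 3

Summary:
  λ = -1: algebraic multiplicity = 5, geometric multiplicity = 3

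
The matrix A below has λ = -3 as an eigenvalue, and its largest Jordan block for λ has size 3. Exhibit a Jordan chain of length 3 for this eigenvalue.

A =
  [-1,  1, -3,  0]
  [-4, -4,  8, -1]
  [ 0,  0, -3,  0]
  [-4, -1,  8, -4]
A Jordan chain for λ = -3 of length 3:
v_1 = (1, -2, 0, -2)ᵀ
v_2 = (1, -1, 0, -1)ᵀ
v_3 = (0, 1, 0, 0)ᵀ

Let N = A − (-3)·I. We want v_3 with N^3 v_3 = 0 but N^2 v_3 ≠ 0; then v_{j-1} := N · v_j for j = 3, …, 2.

Pick v_3 = (0, 1, 0, 0)ᵀ.
Then v_2 = N · v_3 = (1, -1, 0, -1)ᵀ.
Then v_1 = N · v_2 = (1, -2, 0, -2)ᵀ.

Sanity check: (A − (-3)·I) v_1 = (0, 0, 0, 0)ᵀ = 0. ✓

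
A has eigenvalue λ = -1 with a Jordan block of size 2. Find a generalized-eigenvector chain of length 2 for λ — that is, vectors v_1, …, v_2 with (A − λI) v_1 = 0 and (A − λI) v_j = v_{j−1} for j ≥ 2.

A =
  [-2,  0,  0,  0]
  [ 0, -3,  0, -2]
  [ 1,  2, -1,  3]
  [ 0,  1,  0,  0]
A Jordan chain for λ = -1 of length 2:
v_1 = (0, 0, -1, 0)ᵀ
v_2 = (0, 1, 0, -1)ᵀ

Let N = A − (-1)·I. We want v_2 with N^2 v_2 = 0 but N^1 v_2 ≠ 0; then v_{j-1} := N · v_j for j = 2, …, 2.

Pick v_2 = (0, 1, 0, -1)ᵀ.
Then v_1 = N · v_2 = (0, 0, -1, 0)ᵀ.

Sanity check: (A − (-1)·I) v_1 = (0, 0, 0, 0)ᵀ = 0. ✓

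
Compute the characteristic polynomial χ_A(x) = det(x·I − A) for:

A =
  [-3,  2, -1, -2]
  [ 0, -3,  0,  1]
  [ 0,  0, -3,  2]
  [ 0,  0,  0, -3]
x^4 + 12*x^3 + 54*x^2 + 108*x + 81

Expanding det(x·I − A) (e.g. by cofactor expansion or by noting that A is similar to its Jordan form J, which has the same characteristic polynomial as A) gives
  χ_A(x) = x^4 + 12*x^3 + 54*x^2 + 108*x + 81
which factors as (x + 3)^4. The eigenvalues (with algebraic multiplicities) are λ = -3 with multiplicity 4.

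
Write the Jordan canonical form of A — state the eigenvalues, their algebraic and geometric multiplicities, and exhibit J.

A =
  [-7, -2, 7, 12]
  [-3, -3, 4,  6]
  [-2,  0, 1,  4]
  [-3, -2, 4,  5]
J_3(-1) ⊕ J_1(-1)

The characteristic polynomial is
  det(x·I − A) = x^4 + 4*x^3 + 6*x^2 + 4*x + 1 = (x + 1)^4

Eigenvalues and multiplicities (the geometric multiplicity of λ is n − rank(A − λI), which equals the number of Jordan blocks for λ):
  λ = -1: algebraic multiplicity = 4, geometric multiplicity = 2

Determining the block sizes for each eigenvalue:
  λ = -1: with am = 4 and gm = 2, the partition is not yet determined (e.g. several partitions of 4 into 2 parts exist). Let N = A − (-1)·I. Computing rank(N^1) = 2, rank(N^2) = 1, rank(N^3) = 0; the number of blocks of size ≥ j is rank(N^{j−1}) − rank(N^j), giving [2, 1, 1]. So we have 1 block(s) of size 3, 1 block(s) of size 1 → block sizes [3, 1]

Assembling the blocks gives a Jordan form
J =
  [-1,  1,  0,  0]
  [ 0, -1,  1,  0]
  [ 0,  0, -1,  0]
  [ 0,  0,  0, -1]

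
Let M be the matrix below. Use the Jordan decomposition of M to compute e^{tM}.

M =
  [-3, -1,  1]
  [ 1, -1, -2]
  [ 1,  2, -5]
e^{tM} =
  [exp(-3*t), -t*exp(-3*t), t*exp(-3*t)]
  [t*exp(-3*t), -t^2*exp(-3*t)/2 + 2*t*exp(-3*t) + exp(-3*t), t^2*exp(-3*t)/2 - 2*t*exp(-3*t)]
  [t*exp(-3*t), -t^2*exp(-3*t)/2 + 2*t*exp(-3*t), t^2*exp(-3*t)/2 - 2*t*exp(-3*t) + exp(-3*t)]

Strategy: write M = P · J · P⁻¹ where J is a Jordan canonical form, so e^{tM} = P · e^{tJ} · P⁻¹, and e^{tJ} can be computed block-by-block.

M has Jordan form
J =
  [-3,  1,  0]
  [ 0, -3,  1]
  [ 0,  0, -3]
(up to reordering of blocks).

Per-block formulas:
  For a 3×3 Jordan block J_3(-3): exp(t · J_3(-3)) = e^(-3t)·(I + t·N + (t^2/2)·N^2), where N is the 3×3 nilpotent shift.

After assembling e^{tJ} and conjugating by P, we get:

e^{tM} =
  [exp(-3*t), -t*exp(-3*t), t*exp(-3*t)]
  [t*exp(-3*t), -t^2*exp(-3*t)/2 + 2*t*exp(-3*t) + exp(-3*t), t^2*exp(-3*t)/2 - 2*t*exp(-3*t)]
  [t*exp(-3*t), -t^2*exp(-3*t)/2 + 2*t*exp(-3*t), t^2*exp(-3*t)/2 - 2*t*exp(-3*t) + exp(-3*t)]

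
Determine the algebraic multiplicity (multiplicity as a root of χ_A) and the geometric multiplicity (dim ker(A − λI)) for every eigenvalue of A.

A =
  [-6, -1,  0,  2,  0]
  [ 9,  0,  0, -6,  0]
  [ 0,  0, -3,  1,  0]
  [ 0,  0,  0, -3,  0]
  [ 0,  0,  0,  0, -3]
λ = -3: alg = 5, geom = 3

Step 1 — factor the characteristic polynomial to read off the algebraic multiplicities:
  χ_A(x) = (x + 3)^5

Step 2 — compute geometric multiplicities via the rank-nullity identity g(λ) = n − rank(A − λI):
  rank(A − (-3)·I) = 2, so dim ker(A − (-3)·I) = n − 2 = 3

Summary:
  λ = -3: algebraic multiplicity = 5, geometric multiplicity = 3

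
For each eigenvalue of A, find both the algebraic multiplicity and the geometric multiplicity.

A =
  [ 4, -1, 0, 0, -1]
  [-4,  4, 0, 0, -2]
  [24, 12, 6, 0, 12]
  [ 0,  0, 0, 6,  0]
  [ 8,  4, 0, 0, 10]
λ = 6: alg = 5, geom = 4

Step 1 — factor the characteristic polynomial to read off the algebraic multiplicities:
  χ_A(x) = (x - 6)^5

Step 2 — compute geometric multiplicities via the rank-nullity identity g(λ) = n − rank(A − λI):
  rank(A − (6)·I) = 1, so dim ker(A − (6)·I) = n − 1 = 4

Summary:
  λ = 6: algebraic multiplicity = 5, geometric multiplicity = 4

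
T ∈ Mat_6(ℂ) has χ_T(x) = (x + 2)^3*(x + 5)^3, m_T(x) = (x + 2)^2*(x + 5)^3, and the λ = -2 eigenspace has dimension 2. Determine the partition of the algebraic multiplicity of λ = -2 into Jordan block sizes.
Block sizes for λ = -2: [2, 1]

Step 1 — from the characteristic polynomial, algebraic multiplicity of λ = -2 is 3. From dim ker(T − (-2)·I) = 2, there are exactly 2 Jordan blocks for λ = -2.
Step 2 — from the minimal polynomial, the factor (x + 2)^2 tells us the largest block for λ = -2 has size 2.
Step 3 — with total size 3, 2 blocks, and largest block 2, the block sizes (in nonincreasing order) are [2, 1].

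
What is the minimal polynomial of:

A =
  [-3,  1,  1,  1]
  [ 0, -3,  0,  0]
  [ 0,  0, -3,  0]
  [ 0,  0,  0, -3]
x^2 + 6*x + 9

The characteristic polynomial is χ_A(x) = (x + 3)^4, so the eigenvalues are known. The minimal polynomial is
  m_A(x) = Π_λ (x − λ)^{k_λ}
where k_λ is the size of the *largest* Jordan block for λ (equivalently, the smallest k with (A − λI)^k v = 0 for every generalised eigenvector v of λ).

  λ = -3: largest Jordan block has size 2, contributing (x + 3)^2

So m_A(x) = (x + 3)^2 = x^2 + 6*x + 9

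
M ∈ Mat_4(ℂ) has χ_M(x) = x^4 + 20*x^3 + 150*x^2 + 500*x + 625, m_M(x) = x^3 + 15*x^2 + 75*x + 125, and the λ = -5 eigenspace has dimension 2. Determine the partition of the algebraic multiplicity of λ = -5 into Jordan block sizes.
Block sizes for λ = -5: [3, 1]

Step 1 — from the characteristic polynomial, algebraic multiplicity of λ = -5 is 4. From dim ker(M − (-5)·I) = 2, there are exactly 2 Jordan blocks for λ = -5.
Step 2 — from the minimal polynomial, the factor (x + 5)^3 tells us the largest block for λ = -5 has size 3.
Step 3 — with total size 4, 2 blocks, and largest block 3, the block sizes (in nonincreasing order) are [3, 1].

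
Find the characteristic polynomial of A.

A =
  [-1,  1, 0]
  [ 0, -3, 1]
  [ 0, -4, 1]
x^3 + 3*x^2 + 3*x + 1

Expanding det(x·I − A) (e.g. by cofactor expansion or by noting that A is similar to its Jordan form J, which has the same characteristic polynomial as A) gives
  χ_A(x) = x^3 + 3*x^2 + 3*x + 1
which factors as (x + 1)^3. The eigenvalues (with algebraic multiplicities) are λ = -1 with multiplicity 3.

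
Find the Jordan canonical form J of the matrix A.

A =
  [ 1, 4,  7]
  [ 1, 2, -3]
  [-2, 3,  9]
J_3(4)

The characteristic polynomial is
  det(x·I − A) = x^3 - 12*x^2 + 48*x - 64 = (x - 4)^3

Eigenvalues and multiplicities (the geometric multiplicity of λ is n − rank(A − λI), which equals the number of Jordan blocks for λ):
  λ = 4: algebraic multiplicity = 3, geometric multiplicity = 1

Determining the block sizes for each eigenvalue:
  λ = 4: one block (gm = 1), so the single block has size am = 3 → block sizes [3]

Assembling the blocks gives a Jordan form
J =
  [4, 1, 0]
  [0, 4, 1]
  [0, 0, 4]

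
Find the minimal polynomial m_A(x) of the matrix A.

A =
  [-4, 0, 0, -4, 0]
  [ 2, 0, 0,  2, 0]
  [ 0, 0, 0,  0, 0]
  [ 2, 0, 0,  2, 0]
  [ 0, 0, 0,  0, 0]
x^2 + 2*x

The characteristic polynomial is χ_A(x) = x^4*(x + 2), so the eigenvalues are known. The minimal polynomial is
  m_A(x) = Π_λ (x − λ)^{k_λ}
where k_λ is the size of the *largest* Jordan block for λ (equivalently, the smallest k with (A − λI)^k v = 0 for every generalised eigenvector v of λ).

  λ = -2: largest Jordan block has size 1, contributing (x + 2)
  λ = 0: largest Jordan block has size 1, contributing (x − 0)

So m_A(x) = x*(x + 2) = x^2 + 2*x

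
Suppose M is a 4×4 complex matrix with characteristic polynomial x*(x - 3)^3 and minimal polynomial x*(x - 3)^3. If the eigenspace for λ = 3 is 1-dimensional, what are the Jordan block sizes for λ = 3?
Block sizes for λ = 3: [3]

Step 1 — from the characteristic polynomial, algebraic multiplicity of λ = 3 is 3. From dim ker(M − (3)·I) = 1, there are exactly 1 Jordan blocks for λ = 3.
Step 2 — from the minimal polynomial, the factor (x − 3)^3 tells us the largest block for λ = 3 has size 3.
Step 3 — with total size 3, 1 blocks, and largest block 3, the block sizes (in nonincreasing order) are [3].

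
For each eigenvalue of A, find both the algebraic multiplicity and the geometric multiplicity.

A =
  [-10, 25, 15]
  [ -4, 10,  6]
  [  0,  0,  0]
λ = 0: alg = 3, geom = 2

Step 1 — factor the characteristic polynomial to read off the algebraic multiplicities:
  χ_A(x) = x^3

Step 2 — compute geometric multiplicities via the rank-nullity identity g(λ) = n − rank(A − λI):
  rank(A − (0)·I) = 1, so dim ker(A − (0)·I) = n − 1 = 2

Summary:
  λ = 0: algebraic multiplicity = 3, geometric multiplicity = 2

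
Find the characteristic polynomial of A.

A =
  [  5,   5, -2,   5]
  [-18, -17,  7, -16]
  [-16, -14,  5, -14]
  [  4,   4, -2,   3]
x^4 + 4*x^3 + 6*x^2 + 4*x + 1

Expanding det(x·I − A) (e.g. by cofactor expansion or by noting that A is similar to its Jordan form J, which has the same characteristic polynomial as A) gives
  χ_A(x) = x^4 + 4*x^3 + 6*x^2 + 4*x + 1
which factors as (x + 1)^4. The eigenvalues (with algebraic multiplicities) are λ = -1 with multiplicity 4.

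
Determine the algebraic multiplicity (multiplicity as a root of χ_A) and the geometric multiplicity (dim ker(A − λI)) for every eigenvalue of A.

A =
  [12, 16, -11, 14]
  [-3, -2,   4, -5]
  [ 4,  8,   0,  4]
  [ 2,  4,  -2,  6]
λ = 4: alg = 4, geom = 2

Step 1 — factor the characteristic polynomial to read off the algebraic multiplicities:
  χ_A(x) = (x - 4)^4

Step 2 — compute geometric multiplicities via the rank-nullity identity g(λ) = n − rank(A − λI):
  rank(A − (4)·I) = 2, so dim ker(A − (4)·I) = n − 2 = 2

Summary:
  λ = 4: algebraic multiplicity = 4, geometric multiplicity = 2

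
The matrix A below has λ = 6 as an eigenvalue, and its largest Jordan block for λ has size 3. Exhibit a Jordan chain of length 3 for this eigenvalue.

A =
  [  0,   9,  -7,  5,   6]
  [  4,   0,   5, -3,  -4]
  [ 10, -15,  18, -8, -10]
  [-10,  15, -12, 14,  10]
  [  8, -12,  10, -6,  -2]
A Jordan chain for λ = 6 of length 3:
v_1 = (3, -2, -5, 5, -4)ᵀ
v_2 = (-7, 5, 12, -12, 10)ᵀ
v_3 = (0, 0, 1, 0, 0)ᵀ

Let N = A − (6)·I. We want v_3 with N^3 v_3 = 0 but N^2 v_3 ≠ 0; then v_{j-1} := N · v_j for j = 3, …, 2.

Pick v_3 = (0, 0, 1, 0, 0)ᵀ.
Then v_2 = N · v_3 = (-7, 5, 12, -12, 10)ᵀ.
Then v_1 = N · v_2 = (3, -2, -5, 5, -4)ᵀ.

Sanity check: (A − (6)·I) v_1 = (0, 0, 0, 0, 0)ᵀ = 0. ✓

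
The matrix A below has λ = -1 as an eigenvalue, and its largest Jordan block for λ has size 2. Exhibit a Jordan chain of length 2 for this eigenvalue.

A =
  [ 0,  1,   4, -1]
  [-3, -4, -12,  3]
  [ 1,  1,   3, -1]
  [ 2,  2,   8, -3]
A Jordan chain for λ = -1 of length 2:
v_1 = (1, -3, 1, 2)ᵀ
v_2 = (1, 0, 0, 0)ᵀ

Let N = A − (-1)·I. We want v_2 with N^2 v_2 = 0 but N^1 v_2 ≠ 0; then v_{j-1} := N · v_j for j = 2, …, 2.

Pick v_2 = (1, 0, 0, 0)ᵀ.
Then v_1 = N · v_2 = (1, -3, 1, 2)ᵀ.

Sanity check: (A − (-1)·I) v_1 = (0, 0, 0, 0)ᵀ = 0. ✓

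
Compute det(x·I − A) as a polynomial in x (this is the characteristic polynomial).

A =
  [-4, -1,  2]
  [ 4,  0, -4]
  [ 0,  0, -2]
x^3 + 6*x^2 + 12*x + 8

Expanding det(x·I − A) (e.g. by cofactor expansion or by noting that A is similar to its Jordan form J, which has the same characteristic polynomial as A) gives
  χ_A(x) = x^3 + 6*x^2 + 12*x + 8
which factors as (x + 2)^3. The eigenvalues (with algebraic multiplicities) are λ = -2 with multiplicity 3.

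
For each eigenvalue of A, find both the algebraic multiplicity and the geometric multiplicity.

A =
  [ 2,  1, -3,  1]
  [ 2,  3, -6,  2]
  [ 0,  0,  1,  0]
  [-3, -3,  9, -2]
λ = 1: alg = 4, geom = 3

Step 1 — factor the characteristic polynomial to read off the algebraic multiplicities:
  χ_A(x) = (x - 1)^4

Step 2 — compute geometric multiplicities via the rank-nullity identity g(λ) = n − rank(A − λI):
  rank(A − (1)·I) = 1, so dim ker(A − (1)·I) = n − 1 = 3

Summary:
  λ = 1: algebraic multiplicity = 4, geometric multiplicity = 3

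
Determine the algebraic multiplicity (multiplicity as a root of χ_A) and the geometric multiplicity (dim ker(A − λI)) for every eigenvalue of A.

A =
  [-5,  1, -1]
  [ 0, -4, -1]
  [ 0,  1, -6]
λ = -5: alg = 3, geom = 2

Step 1 — factor the characteristic polynomial to read off the algebraic multiplicities:
  χ_A(x) = (x + 5)^3

Step 2 — compute geometric multiplicities via the rank-nullity identity g(λ) = n − rank(A − λI):
  rank(A − (-5)·I) = 1, so dim ker(A − (-5)·I) = n − 1 = 2

Summary:
  λ = -5: algebraic multiplicity = 3, geometric multiplicity = 2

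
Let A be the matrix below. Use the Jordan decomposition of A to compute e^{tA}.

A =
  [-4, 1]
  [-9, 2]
e^{tA} =
  [-3*t*exp(-t) + exp(-t), t*exp(-t)]
  [-9*t*exp(-t), 3*t*exp(-t) + exp(-t)]

Strategy: write A = P · J · P⁻¹ where J is a Jordan canonical form, so e^{tA} = P · e^{tJ} · P⁻¹, and e^{tJ} can be computed block-by-block.

A has Jordan form
J =
  [-1,  1]
  [ 0, -1]
(up to reordering of blocks).

Per-block formulas:
  For a 2×2 Jordan block J_2(-1): exp(t · J_2(-1)) = e^(-1t)·(I + t·N), where N is the 2×2 nilpotent shift.

After assembling e^{tJ} and conjugating by P, we get:

e^{tA} =
  [-3*t*exp(-t) + exp(-t), t*exp(-t)]
  [-9*t*exp(-t), 3*t*exp(-t) + exp(-t)]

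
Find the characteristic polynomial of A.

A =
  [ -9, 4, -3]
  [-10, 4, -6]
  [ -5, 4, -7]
x^3 + 12*x^2 + 48*x + 64

Expanding det(x·I − A) (e.g. by cofactor expansion or by noting that A is similar to its Jordan form J, which has the same characteristic polynomial as A) gives
  χ_A(x) = x^3 + 12*x^2 + 48*x + 64
which factors as (x + 4)^3. The eigenvalues (with algebraic multiplicities) are λ = -4 with multiplicity 3.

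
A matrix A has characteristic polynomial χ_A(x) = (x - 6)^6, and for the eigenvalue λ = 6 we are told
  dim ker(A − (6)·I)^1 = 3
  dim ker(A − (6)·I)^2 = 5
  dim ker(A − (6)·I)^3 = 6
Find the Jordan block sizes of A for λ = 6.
Block sizes for λ = 6: [3, 2, 1]

From the dimensions of kernels of powers, the number of Jordan blocks of size at least j is d_j − d_{j−1} where d_j = dim ker(N^j) (with d_0 = 0). Computing the differences gives [3, 2, 1].
The number of blocks of size exactly k is (#blocks of size ≥ k) − (#blocks of size ≥ k + 1), so the partition is: 1 block(s) of size 1, 1 block(s) of size 2, 1 block(s) of size 3.
In nonincreasing order the block sizes are [3, 2, 1].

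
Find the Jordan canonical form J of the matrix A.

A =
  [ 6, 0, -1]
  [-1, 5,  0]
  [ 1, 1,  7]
J_3(6)

The characteristic polynomial is
  det(x·I − A) = x^3 - 18*x^2 + 108*x - 216 = (x - 6)^3

Eigenvalues and multiplicities (the geometric multiplicity of λ is n − rank(A − λI), which equals the number of Jordan blocks for λ):
  λ = 6: algebraic multiplicity = 3, geometric multiplicity = 1

Determining the block sizes for each eigenvalue:
  λ = 6: one block (gm = 1), so the single block has size am = 3 → block sizes [3]

Assembling the blocks gives a Jordan form
J =
  [6, 1, 0]
  [0, 6, 1]
  [0, 0, 6]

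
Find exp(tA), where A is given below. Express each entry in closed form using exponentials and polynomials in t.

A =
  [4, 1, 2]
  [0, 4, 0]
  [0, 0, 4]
e^{tA} =
  [exp(4*t), t*exp(4*t), 2*t*exp(4*t)]
  [0, exp(4*t), 0]
  [0, 0, exp(4*t)]

Strategy: write A = P · J · P⁻¹ where J is a Jordan canonical form, so e^{tA} = P · e^{tJ} · P⁻¹, and e^{tJ} can be computed block-by-block.

A has Jordan form
J =
  [4, 1, 0]
  [0, 4, 0]
  [0, 0, 4]
(up to reordering of blocks).

Per-block formulas:
  For a 2×2 Jordan block J_2(4): exp(t · J_2(4)) = e^(4t)·(I + t·N), where N is the 2×2 nilpotent shift.
  For a 1×1 block at λ = 4: exp(t · [4]) = [e^(4t)].

After assembling e^{tJ} and conjugating by P, we get:

e^{tA} =
  [exp(4*t), t*exp(4*t), 2*t*exp(4*t)]
  [0, exp(4*t), 0]
  [0, 0, exp(4*t)]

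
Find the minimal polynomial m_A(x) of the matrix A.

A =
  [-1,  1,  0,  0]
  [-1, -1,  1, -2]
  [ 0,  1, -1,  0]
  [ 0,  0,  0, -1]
x^3 + 3*x^2 + 3*x + 1

The characteristic polynomial is χ_A(x) = (x + 1)^4, so the eigenvalues are known. The minimal polynomial is
  m_A(x) = Π_λ (x − λ)^{k_λ}
where k_λ is the size of the *largest* Jordan block for λ (equivalently, the smallest k with (A − λI)^k v = 0 for every generalised eigenvector v of λ).

  λ = -1: largest Jordan block has size 3, contributing (x + 1)^3

So m_A(x) = (x + 1)^3 = x^3 + 3*x^2 + 3*x + 1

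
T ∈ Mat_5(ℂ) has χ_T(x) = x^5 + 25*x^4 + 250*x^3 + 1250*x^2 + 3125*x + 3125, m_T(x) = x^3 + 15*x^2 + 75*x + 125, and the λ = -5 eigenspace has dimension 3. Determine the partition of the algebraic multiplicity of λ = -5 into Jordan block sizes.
Block sizes for λ = -5: [3, 1, 1]

Step 1 — from the characteristic polynomial, algebraic multiplicity of λ = -5 is 5. From dim ker(T − (-5)·I) = 3, there are exactly 3 Jordan blocks for λ = -5.
Step 2 — from the minimal polynomial, the factor (x + 5)^3 tells us the largest block for λ = -5 has size 3.
Step 3 — with total size 5, 3 blocks, and largest block 3, the block sizes (in nonincreasing order) are [3, 1, 1].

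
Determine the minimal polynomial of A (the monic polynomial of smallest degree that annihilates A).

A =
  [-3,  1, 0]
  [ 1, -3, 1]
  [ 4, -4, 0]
x^3 + 6*x^2 + 12*x + 8

The characteristic polynomial is χ_A(x) = (x + 2)^3, so the eigenvalues are known. The minimal polynomial is
  m_A(x) = Π_λ (x − λ)^{k_λ}
where k_λ is the size of the *largest* Jordan block for λ (equivalently, the smallest k with (A − λI)^k v = 0 for every generalised eigenvector v of λ).

  λ = -2: largest Jordan block has size 3, contributing (x + 2)^3

So m_A(x) = (x + 2)^3 = x^3 + 6*x^2 + 12*x + 8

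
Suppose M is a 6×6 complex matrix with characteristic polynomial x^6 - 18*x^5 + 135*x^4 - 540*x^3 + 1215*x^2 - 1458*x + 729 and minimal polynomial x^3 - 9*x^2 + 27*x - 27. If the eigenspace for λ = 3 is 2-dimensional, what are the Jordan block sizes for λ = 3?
Block sizes for λ = 3: [3, 3]

Step 1 — from the characteristic polynomial, algebraic multiplicity of λ = 3 is 6. From dim ker(M − (3)·I) = 2, there are exactly 2 Jordan blocks for λ = 3.
Step 2 — from the minimal polynomial, the factor (x − 3)^3 tells us the largest block for λ = 3 has size 3.
Step 3 — with total size 6, 2 blocks, and largest block 3, the block sizes (in nonincreasing order) are [3, 3].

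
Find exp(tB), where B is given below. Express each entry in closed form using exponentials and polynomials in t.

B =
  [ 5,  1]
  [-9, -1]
e^{tB} =
  [3*t*exp(2*t) + exp(2*t), t*exp(2*t)]
  [-9*t*exp(2*t), -3*t*exp(2*t) + exp(2*t)]

Strategy: write B = P · J · P⁻¹ where J is a Jordan canonical form, so e^{tB} = P · e^{tJ} · P⁻¹, and e^{tJ} can be computed block-by-block.

B has Jordan form
J =
  [2, 1]
  [0, 2]
(up to reordering of blocks).

Per-block formulas:
  For a 2×2 Jordan block J_2(2): exp(t · J_2(2)) = e^(2t)·(I + t·N), where N is the 2×2 nilpotent shift.

After assembling e^{tJ} and conjugating by P, we get:

e^{tB} =
  [3*t*exp(2*t) + exp(2*t), t*exp(2*t)]
  [-9*t*exp(2*t), -3*t*exp(2*t) + exp(2*t)]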